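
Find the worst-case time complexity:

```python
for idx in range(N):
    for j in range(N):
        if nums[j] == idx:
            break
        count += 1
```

Time complexity: O(n^2).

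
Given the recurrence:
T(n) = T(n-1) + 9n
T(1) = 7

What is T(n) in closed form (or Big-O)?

Unrolling: T(n) = 7 + 9*(2 + 3 + ... + n) = 7 + 9*(n(n+1)/2 - 1) = O(n^2).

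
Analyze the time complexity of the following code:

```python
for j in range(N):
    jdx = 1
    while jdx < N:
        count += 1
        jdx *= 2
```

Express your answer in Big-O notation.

Time complexity: O(n log n).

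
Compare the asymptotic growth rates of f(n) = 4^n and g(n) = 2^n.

f(n) = 4^n grows faster: (4/2)^n -> infinity since 4/2 > 1.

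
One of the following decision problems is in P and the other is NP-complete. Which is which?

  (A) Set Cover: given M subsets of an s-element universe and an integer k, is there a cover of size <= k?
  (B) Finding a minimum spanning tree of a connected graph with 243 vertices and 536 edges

(A) is NP-complete: one of Karp's 21 NP-complete problems (with k part of the input).
(B) is P: Kruskal's / Prim's algorithms run in polynomial time.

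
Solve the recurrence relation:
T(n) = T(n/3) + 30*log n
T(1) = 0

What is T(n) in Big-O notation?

Each of the log_3(n) levels adds O(log n). T(n) = O(log^2 n).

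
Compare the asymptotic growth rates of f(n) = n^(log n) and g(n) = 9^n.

g(n) = 9^n grows faster: take logs: log(n^(log n)) = (log n)^2, log(9^n) = n log 9; n dominates (log n)^2.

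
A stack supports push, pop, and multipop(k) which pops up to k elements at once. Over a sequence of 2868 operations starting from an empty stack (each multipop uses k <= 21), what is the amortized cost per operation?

Each element is pushed exactly once and popped at most once (whether by pop or as part of a multipop). So the total number of individual pops over the whole sequence is at most the number of pushes, which is at most 2868. Total work <= 2 * 2868, hence O(1) amortized per operation.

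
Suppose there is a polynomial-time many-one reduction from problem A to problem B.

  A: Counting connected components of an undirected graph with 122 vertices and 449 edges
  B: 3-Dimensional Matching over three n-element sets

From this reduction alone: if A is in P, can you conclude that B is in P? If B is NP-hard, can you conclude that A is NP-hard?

A poly-time reduction A <=_p B transfers tractability DOWN (B easy => A easy) and hardness UP (A hard => B hard), not the reverse.
From A in P, the reduction alone does NOT give B in P: any problem in P trivially reduces to SAT, yet SAT is not known to be in P.
From B NP-hard, the reduction alone does NOT give A NP-hard: again, easy problems reduce to hard ones.
(Here in fact A is P and B is NP-complete.)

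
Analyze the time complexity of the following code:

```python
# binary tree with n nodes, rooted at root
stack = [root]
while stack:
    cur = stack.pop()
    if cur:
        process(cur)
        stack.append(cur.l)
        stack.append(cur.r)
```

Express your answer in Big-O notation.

Time complexity: O(n).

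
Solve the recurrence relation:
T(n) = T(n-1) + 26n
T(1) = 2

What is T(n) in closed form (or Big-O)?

Unrolling: T(n) = 2 + 26*(2 + 3 + ... + n) = 2 + 26*(n(n+1)/2 - 1) = O(n^2).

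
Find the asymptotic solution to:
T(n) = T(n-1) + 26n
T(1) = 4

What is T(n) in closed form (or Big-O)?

Unrolling: T(n) = 4 + 26*(2 + 3 + ... + n) = 4 + 26*(n(n+1)/2 - 1) = O(n^2).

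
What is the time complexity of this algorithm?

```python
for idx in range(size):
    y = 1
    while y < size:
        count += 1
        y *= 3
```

Time complexity: O(n log n).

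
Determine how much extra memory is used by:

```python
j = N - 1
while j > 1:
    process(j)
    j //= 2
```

Space complexity: O(1).
Only a constant amount of auxiliary storage is used; nothing grows with n.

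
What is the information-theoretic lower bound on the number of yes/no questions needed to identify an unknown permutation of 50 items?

There are 50! = 30414093201713378043612608166064768844377641568960512000000000000 permutations. Each yes/no question gives at most 1 bit, so at least ceil(log_2(30414093201713378043612608166064768844377641568960512000000000000)) = 215 questions are needed.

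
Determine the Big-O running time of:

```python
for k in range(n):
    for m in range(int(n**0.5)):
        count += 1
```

Time complexity: O(n * sqrt(n)).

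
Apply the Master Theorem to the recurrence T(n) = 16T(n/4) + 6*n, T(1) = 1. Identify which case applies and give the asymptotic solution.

a=16, b=4, f(n)=6*n.
log_4(16) = 2 > 1.
Since f(n) = O(n^1) is polynomially smaller than n^2, Case 1 applies.
T(n) = Theta(n^2).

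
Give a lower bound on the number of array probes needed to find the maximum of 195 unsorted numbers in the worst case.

Adversary: any unprobed cell could hold a value larger than everything seen so far. If fewer than 195 cells are probed, the adversary places the max in an unprobed cell. So all 195 cells must be examined; together with 195-1 comparisons this is tight.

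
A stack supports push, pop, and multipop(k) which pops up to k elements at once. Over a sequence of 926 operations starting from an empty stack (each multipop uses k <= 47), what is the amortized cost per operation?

Each element is pushed exactly once and popped at most once (whether by pop or as part of a multipop). So the total number of individual pops over the whole sequence is at most the number of pushes, which is at most 926. Total work <= 2 * 926, hence O(1) amortized per operation.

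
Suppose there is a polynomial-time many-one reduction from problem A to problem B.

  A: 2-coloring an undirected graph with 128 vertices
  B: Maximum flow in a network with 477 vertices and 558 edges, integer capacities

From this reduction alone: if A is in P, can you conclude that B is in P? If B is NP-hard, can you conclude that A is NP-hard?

A poly-time reduction A <=_p B transfers tractability DOWN (B easy => A easy) and hardness UP (A hard => B hard), not the reverse.
From A in P, the reduction alone does NOT give B in P: any problem in P trivially reduces to SAT, yet SAT is not known to be in P.
From B NP-hard, the reduction alone does NOT give A NP-hard: again, easy problems reduce to hard ones.
(Here in fact A is P and B is P.)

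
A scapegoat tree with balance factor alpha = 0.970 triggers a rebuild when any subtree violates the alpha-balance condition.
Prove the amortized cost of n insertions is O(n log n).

Define potential Phi = c * sum of |size(left(v)) - size(right(v))| over all nodes. An insertion at depth d costs O(d) = O(log n) and increases Phi by O(log n). When a rebuild of subtree of size s occurs, it costs O(s) but reduces Phi by Omega(s). With alpha = 0.970, between rebuilds Omega(s) insertions must occur. Amortized cost per insertion: O(log n).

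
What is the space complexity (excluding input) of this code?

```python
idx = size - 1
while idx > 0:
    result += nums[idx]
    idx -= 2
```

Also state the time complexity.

Space complexity: O(1).
Only a constant amount of auxiliary storage is used; nothing grows with n.
Time complexity: O(n).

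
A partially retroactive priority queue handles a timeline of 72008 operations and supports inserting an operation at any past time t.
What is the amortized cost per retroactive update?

Partially retroactive priority queues (Demaine-Iacono-Langerman) allow updates at past times with queries only at the present. With a balanced BST over the m = 72008 timeline events tracking bridges, each retroactive insert or delete is O(log m) amortized.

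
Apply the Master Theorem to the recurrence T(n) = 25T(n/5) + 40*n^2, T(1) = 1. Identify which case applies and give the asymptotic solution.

a=25, b=5, f(n)=40*n^2.
log_5(25) = 2, so n^(log_b(a)) = n^2.
f(n) = Theta(n^2), so Case 2 applies.
T(n) = Theta(n^2 log n).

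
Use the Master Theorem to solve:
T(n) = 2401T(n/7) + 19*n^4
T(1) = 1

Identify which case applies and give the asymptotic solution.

a=2401, b=7, f(n)=19*n^4.
log_7(2401) = 4, so n^(log_b(a)) = n^4.
f(n) = Theta(n^4), so Case 2 applies.
T(n) = Theta(n^4 log n).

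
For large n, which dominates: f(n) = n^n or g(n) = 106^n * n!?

g(n) = 106^n * n! grows faster: by Stirling n! ~ sqrt(2 pi n)(n/e)^n, so 106^n n! / n^n ~ (106/e)^n sqrt(2 pi n) -> infinity since 106/e > 1.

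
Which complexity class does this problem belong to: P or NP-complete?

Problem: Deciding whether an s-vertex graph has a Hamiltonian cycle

This problem is NP-complete: one of Karp's 21 NP-complete problems.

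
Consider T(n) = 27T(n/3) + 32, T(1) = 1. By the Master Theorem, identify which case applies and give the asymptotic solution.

a=27, b=3, f(n)=32.
log_3(27) = 3 > 0.
Since f(n) = O(n^0) is polynomially smaller than n^3, Case 1 applies.
T(n) = Theta(n^3).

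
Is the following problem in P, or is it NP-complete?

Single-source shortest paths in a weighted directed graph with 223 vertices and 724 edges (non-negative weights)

This problem is in P: Dijkstra's algorithm runs in O((V+E) log V).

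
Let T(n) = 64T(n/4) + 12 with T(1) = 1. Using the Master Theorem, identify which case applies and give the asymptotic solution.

a=64, b=4, f(n)=12.
log_4(64) = 3 > 0.
Since f(n) = O(n^0) is polynomially smaller than n^3, Case 1 applies.
T(n) = Theta(n^3).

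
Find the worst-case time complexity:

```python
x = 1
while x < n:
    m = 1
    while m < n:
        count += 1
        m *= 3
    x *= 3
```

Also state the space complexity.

Time complexity: O(log^2 n).
Space complexity: O(1).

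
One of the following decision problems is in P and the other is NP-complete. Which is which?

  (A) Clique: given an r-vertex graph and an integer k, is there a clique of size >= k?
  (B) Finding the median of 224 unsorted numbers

(A) is NP-complete: complement of Independent Set / Vertex Cover (with k part of the input).
(B) is P: linear-time selection (median-of-medians) runs in O(n).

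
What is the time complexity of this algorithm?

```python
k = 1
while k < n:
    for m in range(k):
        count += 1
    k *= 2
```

Time complexity: O(n).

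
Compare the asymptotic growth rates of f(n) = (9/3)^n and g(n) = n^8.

f(n) = (9/3)^n grows faster: (9/3)^n is exponential with base 9/3 > 1, dominating every polynomial.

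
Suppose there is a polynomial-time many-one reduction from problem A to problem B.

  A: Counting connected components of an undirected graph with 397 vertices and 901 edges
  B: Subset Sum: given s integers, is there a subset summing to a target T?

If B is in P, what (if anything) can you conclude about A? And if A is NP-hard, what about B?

A poly-time reduction A <=_p B means any A-instance can be transformed to a B-instance in poly time.
If B is in P: compose the reduction with B's poly-time algorithm to solve A in poly time, so A is in P.
If A is NP-hard: every NP problem reduces to A, which reduces to B; composing reductions, every NP problem reduces to B, so B is NP-hard.
(Here in fact A is P and B is NP-complete.)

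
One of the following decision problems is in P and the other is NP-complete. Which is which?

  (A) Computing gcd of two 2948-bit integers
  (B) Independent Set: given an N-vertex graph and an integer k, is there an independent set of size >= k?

(A) is P: the Euclidean algorithm runs in polynomial time in the bit-length.
(B) is NP-complete: complement of Clique (with k part of the input).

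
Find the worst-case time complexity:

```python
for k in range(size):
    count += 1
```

Time complexity: O(n).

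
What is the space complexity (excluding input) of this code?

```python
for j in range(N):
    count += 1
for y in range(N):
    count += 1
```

Space complexity: O(1).
Only a constant amount of auxiliary storage is used; nothing grows with n.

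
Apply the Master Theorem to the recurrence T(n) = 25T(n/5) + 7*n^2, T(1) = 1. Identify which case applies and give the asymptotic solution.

a=25, b=5, f(n)=7*n^2.
log_5(25) = 2, so n^(log_b(a)) = n^2.
f(n) = Theta(n^2), so Case 2 applies.
T(n) = Theta(n^2 log n).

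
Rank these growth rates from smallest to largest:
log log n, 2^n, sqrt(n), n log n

Ordered by growth rate: log log n < sqrt(n) < n log n < 2^n.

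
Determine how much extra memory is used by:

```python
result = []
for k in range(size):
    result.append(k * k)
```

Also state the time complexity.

Space complexity: O(n).
Auxiliary storage grows linearly with the input size n in the worst case.
Time complexity: O(n).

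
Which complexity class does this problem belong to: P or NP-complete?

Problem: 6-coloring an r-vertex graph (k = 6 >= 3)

This problem is NP-complete: graph k-coloring for k>=3 is NP-complete by reduction from 3-SAT.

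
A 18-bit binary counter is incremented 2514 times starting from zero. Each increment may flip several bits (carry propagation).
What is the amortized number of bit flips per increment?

Bit i flips on every 2^i-th increment, so over 2514 increments bit i flips floor(2514/2^i) times. Summing over i: total flips < 2 * 2514. Amortized: < 2 = O(1) per increment.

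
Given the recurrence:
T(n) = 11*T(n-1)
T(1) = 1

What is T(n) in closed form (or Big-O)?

Each step multiplies by 11. T(n) = T(1)*11^(n-1) = 11^(n-1).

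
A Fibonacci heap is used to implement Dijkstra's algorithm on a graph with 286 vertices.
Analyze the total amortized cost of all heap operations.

Dijkstra performs 286 insert, 286 extract-min, and at most E decrease-key operations. With Fibonacci heap: insert O(1) amortized, extract-min O(log n) amortized, decrease-key O(1) amortized. Total with n = 286: O(n * 1 + n * log n + E * 1) = O(n log n + E).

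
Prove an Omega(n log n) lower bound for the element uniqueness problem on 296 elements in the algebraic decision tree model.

In the algebraic decision tree model, element uniqueness on 296 elements is equivalent to determining which cell of an arrangement of C(296,2) = 43660 hyperplanes x_i = x_j contains the input point. Ben-Or's theorem shows this requires Omega(n log n).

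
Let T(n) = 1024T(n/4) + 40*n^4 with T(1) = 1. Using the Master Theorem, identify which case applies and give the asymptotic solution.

a=1024, b=4, f(n)=40*n^4.
log_4(1024) = 5 > 4.
Since f(n) = O(n^4) is polynomially smaller than n^5, Case 1 applies.
T(n) = Theta(n^5).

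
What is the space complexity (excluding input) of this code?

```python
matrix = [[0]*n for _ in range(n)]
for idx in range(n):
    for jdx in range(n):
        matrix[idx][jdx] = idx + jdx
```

Space complexity: O(n^2).
A 2D structure of size n x n is allocated.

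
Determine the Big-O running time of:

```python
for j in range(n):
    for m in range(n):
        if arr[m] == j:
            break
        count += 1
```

Time complexity: O(n^2).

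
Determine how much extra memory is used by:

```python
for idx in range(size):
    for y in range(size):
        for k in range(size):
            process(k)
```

Space complexity: O(1).
Only a constant amount of auxiliary storage is used; nothing grows with n.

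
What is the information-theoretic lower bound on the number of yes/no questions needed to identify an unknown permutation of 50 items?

There are 50! = 30414093201713378043612608166064768844377641568960512000000000000 permutations. Each yes/no question gives at most 1 bit, so at least ceil(log_2(30414093201713378043612608166064768844377641568960512000000000000)) = 215 questions are needed.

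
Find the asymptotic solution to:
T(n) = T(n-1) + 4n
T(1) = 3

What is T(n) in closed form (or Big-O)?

Unrolling: T(n) = 3 + 4*(2 + 3 + ... + n) = 3 + 4*(n(n+1)/2 - 1) = O(n^2).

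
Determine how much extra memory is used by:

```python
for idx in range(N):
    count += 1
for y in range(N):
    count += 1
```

Space complexity: O(1).
Only a constant amount of auxiliary storage is used; nothing grows with n.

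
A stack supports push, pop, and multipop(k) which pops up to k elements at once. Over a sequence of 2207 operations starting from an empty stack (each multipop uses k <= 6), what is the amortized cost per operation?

Each element is pushed exactly once and popped at most once (whether by pop or as part of a multipop). So the total number of individual pops over the whole sequence is at most the number of pushes, which is at most 2207. Total work <= 2 * 2207, hence O(1) amortized per operation.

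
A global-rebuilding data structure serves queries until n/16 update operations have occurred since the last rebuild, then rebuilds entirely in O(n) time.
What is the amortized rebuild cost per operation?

The O(n) rebuild is triggered by n/16 operations, so each contributes O(n)/(n/16) = O(16) = O(1) to the rebuild cost.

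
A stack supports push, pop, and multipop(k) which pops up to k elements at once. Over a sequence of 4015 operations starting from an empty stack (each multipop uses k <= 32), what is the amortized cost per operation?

Each element is pushed exactly once and popped at most once (whether by pop or as part of a multipop). So the total number of individual pops over the whole sequence is at most the number of pushes, which is at most 4015. Total work <= 2 * 4015, hence O(1) amortized per operation.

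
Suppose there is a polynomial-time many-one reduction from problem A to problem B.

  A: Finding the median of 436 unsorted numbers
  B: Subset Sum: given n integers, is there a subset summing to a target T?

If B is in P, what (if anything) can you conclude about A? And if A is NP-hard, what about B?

A poly-time reduction A <=_p B means any A-instance can be transformed to a B-instance in poly time.
If B is in P: compose the reduction with B's poly-time algorithm to solve A in poly time, so A is in P.
If A is NP-hard: every NP problem reduces to A, which reduces to B; composing reductions, every NP problem reduces to B, so B is NP-hard.
(Here in fact A is P and B is NP-complete.)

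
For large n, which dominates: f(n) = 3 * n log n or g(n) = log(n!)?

f(n) = 3 * n log n and g(n) = log(n!) are Theta of each other: Stirling: log(n!) = n log n - n + O(log n) = Theta(n log n); the constant 3 doesn't change the Theta class.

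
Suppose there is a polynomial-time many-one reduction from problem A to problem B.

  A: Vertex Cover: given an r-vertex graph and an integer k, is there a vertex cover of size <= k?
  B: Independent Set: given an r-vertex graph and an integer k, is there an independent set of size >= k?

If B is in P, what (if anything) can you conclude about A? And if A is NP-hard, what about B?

A poly-time reduction A <=_p B means any A-instance can be transformed to a B-instance in poly time.
If B is in P: compose the reduction with B's poly-time algorithm to solve A in poly time, so A is in P.
If A is NP-hard: every NP problem reduces to A, which reduces to B; composing reductions, every NP problem reduces to B, so B is NP-hard.
(Here in fact A is NP-complete and B is NP-complete.)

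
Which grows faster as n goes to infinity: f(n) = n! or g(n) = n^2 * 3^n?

f(n) = n! grows faster: by Stirling n! ~ (n/e)^n sqrt(2*pi*n); (n/e)^n eventually dominates n^2 * 3^n.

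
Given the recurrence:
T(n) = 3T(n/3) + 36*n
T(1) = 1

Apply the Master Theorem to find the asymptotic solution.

a=3, b=3, f(n)=36*n. log_3(3) = 1. Case 2: T(n) = O(n log n).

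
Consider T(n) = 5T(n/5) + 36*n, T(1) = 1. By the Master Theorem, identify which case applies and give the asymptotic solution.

a=5, b=5, f(n)=36*n.
log_5(5) = 1, so n^(log_b(a)) = n.
f(n) = Theta(n), so Case 2 applies.
T(n) = Theta(n log n).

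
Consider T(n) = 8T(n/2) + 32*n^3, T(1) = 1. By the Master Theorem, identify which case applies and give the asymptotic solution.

a=8, b=2, f(n)=32*n^3.
log_2(8) = 3, so n^(log_b(a)) = n^3.
f(n) = Theta(n^3), so Case 2 applies.
T(n) = Theta(n^3 log n).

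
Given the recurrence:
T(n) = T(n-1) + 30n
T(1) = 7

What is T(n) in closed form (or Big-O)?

Unrolling: T(n) = 7 + 30*(2 + 3 + ... + n) = 7 + 30*(n(n+1)/2 - 1) = O(n^2).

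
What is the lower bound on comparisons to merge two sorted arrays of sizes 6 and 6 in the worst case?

Adversary: with |6 - 6| <= 1 the inputs can be fully interleaved so that every adjacent pair in the merged output comes from different arrays. Then each of the 11 adjacent pairs must be directly compared, or the algorithm cannot determine their relative order. Standard merge meets this bound.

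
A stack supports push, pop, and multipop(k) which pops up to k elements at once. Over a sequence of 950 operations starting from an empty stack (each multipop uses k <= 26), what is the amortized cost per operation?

Each element is pushed exactly once and popped at most once (whether by pop or as part of a multipop). So the total number of individual pops over the whole sequence is at most the number of pushes, which is at most 950. Total work <= 2 * 950, hence O(1) amortized per operation.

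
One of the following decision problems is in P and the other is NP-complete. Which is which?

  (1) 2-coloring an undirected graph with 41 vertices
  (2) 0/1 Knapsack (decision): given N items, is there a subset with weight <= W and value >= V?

(1) is P: 2-coloring is bipartiteness testing via BFS, O(V+E).
(2) is NP-complete: reduces from Subset Sum.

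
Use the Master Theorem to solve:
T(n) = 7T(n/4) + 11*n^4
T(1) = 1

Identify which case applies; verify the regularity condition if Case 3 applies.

a=7, b=4, f(n)=11*n^4.
log_4(7) = 1.404 < 4.
f(n) = Omega(n^(1.404+epsilon)) for some epsilon > 0, so Case 3 is the candidate.
Regularity: a*f(n/b) = 7*11*(n/4)^4 = (7/256)*11*n^4 <= c*f(n) with c = 7/256 < 1. Satisfied.
Case 3: T(n) = Theta(n^4).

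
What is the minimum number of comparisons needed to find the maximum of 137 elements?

Finding the maximum requires 136 comparisons. Each comparison eliminates exactly one candidate. With 137 candidates, we need 136 eliminations.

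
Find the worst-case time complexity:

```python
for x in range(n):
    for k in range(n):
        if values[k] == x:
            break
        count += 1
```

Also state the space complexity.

Time complexity: O(n^2).
Space complexity: O(1).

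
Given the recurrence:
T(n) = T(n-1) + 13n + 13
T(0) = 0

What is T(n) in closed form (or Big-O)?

Dominant term in sum is 13*sum(i, i=1..n) = 13*n*(n+1)/2 = O(n^2).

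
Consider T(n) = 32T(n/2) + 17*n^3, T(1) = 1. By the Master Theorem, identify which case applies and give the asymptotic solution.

a=32, b=2, f(n)=17*n^3.
log_2(32) = 5 > 3.
Since f(n) = O(n^3) is polynomially smaller than n^5, Case 1 applies.
T(n) = Theta(n^5).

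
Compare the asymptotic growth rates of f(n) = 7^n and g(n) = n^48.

f(n) = 7^n grows faster: any exponential with base > 1 dominates every polynomial.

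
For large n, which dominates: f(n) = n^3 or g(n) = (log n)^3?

f(n) = n^3 grows faster: any positive polynomial dominates any polylog.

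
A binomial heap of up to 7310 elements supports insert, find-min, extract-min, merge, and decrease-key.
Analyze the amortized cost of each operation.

A binomial heap with n <= 7310 elements has at most floor(log_2 7310) + 1 = 13 trees. Using potential Phi = number of trees: Insert adds one tree, but cascading merges reduce count -- amortized O(1). Find-min reads the cached minimum pointer: O(1). Extract-min creates O(log n) new trees: O(log n). Merge combines tree lists: O(log n). Decrease-key sifts the element up its tree of height <= log n: O(log n).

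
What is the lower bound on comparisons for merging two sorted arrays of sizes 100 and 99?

Adversary argument: with sizes 100 and 99 (differing by at most 1), interleave the two arrays so that every consecutive pair in the output comes from different inputs. Then each of the 198 adjacent output pairs must be directly compared, or the algorithm cannot determine their relative order. So 198 comparisons are necessary; standard merge achieves this.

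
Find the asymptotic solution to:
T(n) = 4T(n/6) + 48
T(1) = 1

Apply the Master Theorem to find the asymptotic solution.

a=4, b=6, f(n)=48. log_6(4) = 0.7737. Case 1 of Master Theorem: T(n) = O(n^0.7737).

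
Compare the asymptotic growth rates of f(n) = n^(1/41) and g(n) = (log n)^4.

f(n) = n^(1/41) grows faster: any positive power of n dominates any polylog.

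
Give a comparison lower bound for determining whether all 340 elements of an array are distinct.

In the algebraic decision-tree model, the YES region for element distinctness on 340 elements has 340! connected components (one per ordering). Ben-Or's theorem then gives a lower bound of Omega(log(n!)) = Omega(n log n).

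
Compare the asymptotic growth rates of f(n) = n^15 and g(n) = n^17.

g(n) = n^17 grows faster: n^17/n^15 = n^2 -> infinity.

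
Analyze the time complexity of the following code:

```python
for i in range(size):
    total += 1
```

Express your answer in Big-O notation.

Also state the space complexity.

Time complexity: O(n).
Space complexity: O(1).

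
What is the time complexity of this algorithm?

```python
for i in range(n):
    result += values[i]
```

Time complexity: O(n).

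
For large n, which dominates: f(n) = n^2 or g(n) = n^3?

g(n) = n^3 grows faster: n^3/n^2 = n^1 -> infinity.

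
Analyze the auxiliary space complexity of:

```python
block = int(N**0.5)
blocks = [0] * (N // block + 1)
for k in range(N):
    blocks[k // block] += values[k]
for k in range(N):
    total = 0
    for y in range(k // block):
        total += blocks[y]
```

Space complexity: O(sqrt(n)).
Storage scales with sqrt(n).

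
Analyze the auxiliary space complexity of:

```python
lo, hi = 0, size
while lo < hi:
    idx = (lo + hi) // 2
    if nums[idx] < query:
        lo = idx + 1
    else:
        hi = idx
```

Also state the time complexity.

Space complexity: O(1).
Only a constant amount of auxiliary storage is used; nothing grows with n.
Time complexity: O(log n).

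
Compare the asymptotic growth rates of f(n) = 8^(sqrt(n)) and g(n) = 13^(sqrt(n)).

g(n) = 13^(sqrt(n)) grows faster: ratio is (13/8)^(sqrt(n)) -> infinity since 13/8 > 1.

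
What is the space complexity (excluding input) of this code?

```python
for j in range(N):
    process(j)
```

Space complexity: O(1).
Only a constant amount of auxiliary storage is used; nothing grows with n.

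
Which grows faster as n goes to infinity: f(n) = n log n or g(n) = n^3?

g(n) = n^3 grows faster: n^3 / (n log n) = n^2/log n -> infinity.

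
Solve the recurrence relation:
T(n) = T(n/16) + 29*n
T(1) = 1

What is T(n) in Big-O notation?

Geometric series: 29*n*(1 + 1/16 + 1/16^2 + ...) = O(n). T(n) = O(n).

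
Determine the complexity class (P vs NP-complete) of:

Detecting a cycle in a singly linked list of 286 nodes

This problem is in P: Floyd's tortoise-and-hare runs in O(n) time, O(1) space.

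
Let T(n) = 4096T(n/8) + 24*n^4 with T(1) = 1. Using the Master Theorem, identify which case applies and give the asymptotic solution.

a=4096, b=8, f(n)=24*n^4.
log_8(4096) = 4, so n^(log_b(a)) = n^4.
f(n) = Theta(n^4), so Case 2 applies.
T(n) = Theta(n^4 log n).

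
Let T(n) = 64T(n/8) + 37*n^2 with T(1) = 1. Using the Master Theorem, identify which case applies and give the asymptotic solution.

a=64, b=8, f(n)=37*n^2.
log_8(64) = 2, so n^(log_b(a)) = n^2.
f(n) = Theta(n^2), so Case 2 applies.
T(n) = Theta(n^2 log n).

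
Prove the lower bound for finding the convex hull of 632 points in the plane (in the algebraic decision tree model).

Reduction from sorting: given 632 numbers x_1,...,x_{632}, map x_i to the point (x_i, x_i^2) on the parabola y = x^2. All points are on the convex hull, and walking the hull gives them in sorted x-order. Since sorting requires Omega(n log n), so does planar convex hull.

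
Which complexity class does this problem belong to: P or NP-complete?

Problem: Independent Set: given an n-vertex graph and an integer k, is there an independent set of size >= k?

This problem is NP-complete: complement of Clique (with k part of the input).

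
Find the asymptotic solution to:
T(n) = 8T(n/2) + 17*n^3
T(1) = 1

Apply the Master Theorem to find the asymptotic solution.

a=8, b=2, f(n)=17*n^3. log_2(8) = 3. Case 2: T(n) = O(n^3 log n).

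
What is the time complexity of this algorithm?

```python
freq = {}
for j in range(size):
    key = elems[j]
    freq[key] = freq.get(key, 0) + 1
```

Time complexity: O(n).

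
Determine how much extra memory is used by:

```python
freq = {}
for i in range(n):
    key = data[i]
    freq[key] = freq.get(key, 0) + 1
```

Space complexity: O(n).
Auxiliary storage grows linearly with the input size n in the worst case.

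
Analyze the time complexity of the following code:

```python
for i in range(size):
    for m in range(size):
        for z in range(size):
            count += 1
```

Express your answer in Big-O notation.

Time complexity: O(n^3).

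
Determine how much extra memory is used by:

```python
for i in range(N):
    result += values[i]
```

Space complexity: O(1).
Only a constant amount of auxiliary storage is used; nothing grows with n.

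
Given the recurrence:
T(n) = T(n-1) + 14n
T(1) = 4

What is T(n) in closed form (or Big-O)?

Unrolling: T(n) = 4 + 14*(2 + 3 + ... + n) = 4 + 14*(n(n+1)/2 - 1) = O(n^2).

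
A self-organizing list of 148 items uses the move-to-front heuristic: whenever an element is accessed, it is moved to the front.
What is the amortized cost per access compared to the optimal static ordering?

With potential Phi = number of inversions between the MTF list and the optimal static list (at most C(148,2)), each access has amortized cost at most 2 * (cost under optimal static ordering). This is the move-to-front 2-competitiveness result.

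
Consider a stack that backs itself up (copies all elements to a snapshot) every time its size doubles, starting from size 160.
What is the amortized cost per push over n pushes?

Backups occur at sizes 160, 320, 640, ..., copying 160 + 320 + 640 + ... <= 2n elements total (geometric series). Spread over n pushes, the amortized backup cost is O(1) per push.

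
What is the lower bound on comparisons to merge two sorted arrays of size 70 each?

To merge two sorted arrays of size 70, we need at least 139 comparisons in the worst case. An adversary can force every element to be compared.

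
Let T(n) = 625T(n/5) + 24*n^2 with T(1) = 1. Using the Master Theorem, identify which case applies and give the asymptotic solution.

a=625, b=5, f(n)=24*n^2.
log_5(625) = 4 > 2.
Since f(n) = O(n^2) is polynomially smaller than n^4, Case 1 applies.
T(n) = Theta(n^4).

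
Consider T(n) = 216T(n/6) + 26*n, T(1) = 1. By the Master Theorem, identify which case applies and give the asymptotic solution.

a=216, b=6, f(n)=26*n.
log_6(216) = 3 > 1.
Since f(n) = O(n^1) is polynomially smaller than n^3, Case 1 applies.
T(n) = Theta(n^3).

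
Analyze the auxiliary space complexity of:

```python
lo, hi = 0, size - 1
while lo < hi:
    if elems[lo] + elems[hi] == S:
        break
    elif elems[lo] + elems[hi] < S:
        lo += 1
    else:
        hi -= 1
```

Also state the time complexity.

Space complexity: O(1).
Only a constant amount of auxiliary storage is used; nothing grows with n.
Time complexity: O(n).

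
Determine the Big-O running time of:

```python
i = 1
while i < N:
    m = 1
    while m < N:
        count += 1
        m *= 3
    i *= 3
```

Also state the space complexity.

Time complexity: O(log^2 n).
Space complexity: O(1).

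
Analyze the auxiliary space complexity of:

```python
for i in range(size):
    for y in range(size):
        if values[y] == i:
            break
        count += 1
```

Space complexity: O(1).
Only a constant amount of auxiliary storage is used; nothing grows with n.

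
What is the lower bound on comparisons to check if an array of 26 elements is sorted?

To verify 26 elements are sorted, we must compare each consecutive pair. Skipping any pair allows an adversary to swap them. Therefore 25 comparisons are necessary and sufficient.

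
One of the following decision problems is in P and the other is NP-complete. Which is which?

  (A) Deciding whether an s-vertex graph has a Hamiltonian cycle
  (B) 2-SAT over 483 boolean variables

(A) is NP-complete: one of Karp's 21 NP-complete problems.
(B) is P: 2-SAT is solvable in linear time via implication-graph SCCs.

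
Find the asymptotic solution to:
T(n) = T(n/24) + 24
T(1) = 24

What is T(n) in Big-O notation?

Each step divides n by 24 and adds 24. After log_24(n) steps, T(n) = O(log n).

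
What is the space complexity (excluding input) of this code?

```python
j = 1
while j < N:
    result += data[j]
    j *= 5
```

Space complexity: O(1).
Only a constant amount of auxiliary storage is used; nothing grows with n.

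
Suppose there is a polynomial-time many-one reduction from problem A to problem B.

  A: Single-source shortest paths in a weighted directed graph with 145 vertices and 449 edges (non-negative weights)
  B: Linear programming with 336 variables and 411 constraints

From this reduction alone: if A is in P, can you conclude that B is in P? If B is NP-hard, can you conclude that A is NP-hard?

A poly-time reduction A <=_p B transfers tractability DOWN (B easy => A easy) and hardness UP (A hard => B hard), not the reverse.
From A in P, the reduction alone does NOT give B in P: any problem in P trivially reduces to SAT, yet SAT is not known to be in P.
From B NP-hard, the reduction alone does NOT give A NP-hard: again, easy problems reduce to hard ones.
(Here in fact A is P and B is P.)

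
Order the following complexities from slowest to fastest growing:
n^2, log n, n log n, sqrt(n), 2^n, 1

Ordered by growth rate: 1 < log n < sqrt(n) < n log n < n^2 < 2^n.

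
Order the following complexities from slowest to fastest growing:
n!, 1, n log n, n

Ordered by growth rate: 1 < n < n log n < n!.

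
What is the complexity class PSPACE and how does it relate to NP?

PSPACE is the class of problems solvable with polynomial space. NP is a subset of PSPACE (a poly-space machine can enumerate all certificates). PSPACE-complete problems include QBF (quantified Boolean formulas) and generalized games. It is unknown whether NP = PSPACE.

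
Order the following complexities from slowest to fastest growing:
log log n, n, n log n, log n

Ordered by growth rate: log log n < log n < n < n log n.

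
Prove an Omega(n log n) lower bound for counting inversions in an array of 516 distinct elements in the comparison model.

Decision-tree argument: at any leaf, the comparisons made (with transitivity) must totally order all 516 elements -- otherwise some pair (i,j) is unordered, and an adversary can present two inputs agreeing on every comparison made but with that pair flipped, changing the inversion count by 1, so the leaf's output is wrong on one of them. Hence the tree has >= 516! leaves and height >= log_2(516!) = Omega(n log n). Modified merge sort achieves O(n log n).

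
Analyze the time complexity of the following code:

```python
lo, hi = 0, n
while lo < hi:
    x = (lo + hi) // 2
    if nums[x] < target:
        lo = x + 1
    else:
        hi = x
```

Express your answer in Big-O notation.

Time complexity: O(log n).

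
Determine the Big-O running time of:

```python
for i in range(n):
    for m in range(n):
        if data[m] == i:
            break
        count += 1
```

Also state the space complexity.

Time complexity: O(n^2).
Space complexity: O(1).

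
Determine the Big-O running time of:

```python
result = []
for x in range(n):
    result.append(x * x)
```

Time complexity: O(n).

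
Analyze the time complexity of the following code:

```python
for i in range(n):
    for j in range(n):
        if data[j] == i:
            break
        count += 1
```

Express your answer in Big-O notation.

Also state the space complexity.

Time complexity: O(n^2).
Space complexity: O(1).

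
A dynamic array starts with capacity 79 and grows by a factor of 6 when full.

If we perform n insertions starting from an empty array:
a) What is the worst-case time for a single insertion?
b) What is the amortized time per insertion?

(a) Worst-case single insertion: O(n) -- when the array is full at capacity c, the resize copies all c elements, and c can be Theta(n).
(b) Resizes happen at sizes 79, 474, 2844, ... Total copy cost for n insertions: 79 + 474 + ... = O(n) (geometric series with ratio 1/6). Amortized cost per insertion: O(n)/n = O(1).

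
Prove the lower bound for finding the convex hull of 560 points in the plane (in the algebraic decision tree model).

Reduction from sorting: given 560 numbers x_1,...,x_{560}, map x_i to the point (x_i, x_i^2) on the parabola y = x^2. All points are on the convex hull, and walking the hull gives them in sorted x-order. Since sorting requires Omega(n log n), so does planar convex hull.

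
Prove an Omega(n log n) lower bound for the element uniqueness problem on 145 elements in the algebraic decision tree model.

In the algebraic decision tree model, element uniqueness on 145 elements is equivalent to determining which cell of an arrangement of C(145,2) = 10440 hyperplanes x_i = x_j contains the input point. Ben-Or's theorem shows this requires Omega(n log n).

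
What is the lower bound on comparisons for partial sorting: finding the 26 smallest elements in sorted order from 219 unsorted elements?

Finding 26 smallest of 219 in sorted order: Omega(219) to identify the 26 smallest, plus Omega(26 log 26) to sort them. Total: Omega(n + k log k).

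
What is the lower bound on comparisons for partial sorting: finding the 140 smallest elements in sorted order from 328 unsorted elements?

Finding 140 smallest of 328 in sorted order: Omega(328) to identify the 140 smallest, plus Omega(140 log 140) to sort them. Total: Omega(n + k log k).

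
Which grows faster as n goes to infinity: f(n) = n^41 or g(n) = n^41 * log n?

g(n) = n^41 * log n grows faster: extra log n factor -> infinity.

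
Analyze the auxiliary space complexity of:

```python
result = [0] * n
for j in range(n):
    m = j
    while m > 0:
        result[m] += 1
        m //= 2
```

Space complexity: O(n).
Auxiliary storage grows linearly with the input size n in the worst case.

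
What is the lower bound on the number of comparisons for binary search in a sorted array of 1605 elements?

With 1605 possible positions, we need at least ceil(log_2(1605)) = 11 comparisons. Each comparison splits the remaining candidates by at most half.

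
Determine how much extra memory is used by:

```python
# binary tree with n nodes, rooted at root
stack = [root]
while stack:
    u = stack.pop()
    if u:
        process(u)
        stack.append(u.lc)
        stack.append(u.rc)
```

Space complexity: O(n).
Auxiliary storage grows linearly with the input size n in the worst case.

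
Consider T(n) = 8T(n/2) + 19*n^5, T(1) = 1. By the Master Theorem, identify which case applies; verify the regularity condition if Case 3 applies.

a=8, b=2, f(n)=19*n^5.
log_2(8) = 3 < 5.
f(n) = Omega(n^(3+epsilon)) for some epsilon > 0, so Case 3 is the candidate.
Regularity: a*f(n/b) = 8*19*(n/2)^5 = (8/32)*19*n^5 <= c*f(n) with c = 8/32 < 1. Satisfied.
Case 3: T(n) = Theta(n^5).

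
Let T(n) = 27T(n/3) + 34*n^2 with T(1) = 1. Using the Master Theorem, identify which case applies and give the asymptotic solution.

a=27, b=3, f(n)=34*n^2.
log_3(27) = 3 > 2.
Since f(n) = O(n^2) is polynomially smaller than n^3, Case 1 applies.
T(n) = Theta(n^3).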